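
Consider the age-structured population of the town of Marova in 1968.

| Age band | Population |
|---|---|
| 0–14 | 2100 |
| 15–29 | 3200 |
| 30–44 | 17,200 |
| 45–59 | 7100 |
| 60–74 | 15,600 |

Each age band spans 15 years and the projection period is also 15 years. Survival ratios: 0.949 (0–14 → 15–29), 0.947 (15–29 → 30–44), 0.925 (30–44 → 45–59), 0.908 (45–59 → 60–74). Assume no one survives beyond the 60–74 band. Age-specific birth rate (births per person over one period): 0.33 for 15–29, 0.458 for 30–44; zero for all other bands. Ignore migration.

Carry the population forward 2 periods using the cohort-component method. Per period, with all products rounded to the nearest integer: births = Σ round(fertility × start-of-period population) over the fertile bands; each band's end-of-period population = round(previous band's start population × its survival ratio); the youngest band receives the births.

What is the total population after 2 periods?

After projecting period 1:
Births: 3200 * 0.33 = 1056, 17200 * 0.458 = 7878 → total 8934
15–29: 2100 * 0.949 = 1993
30–44: 3200 * 0.947 = 3030
45–59: 17200 * 0.925 = 15910
60–74: 7100 * 0.908 = 6447
Population now: 0–14=8934, 15–29=1993, 30–44=3030, 45–59=15910, 60–74=6447
After projecting period 2:
Births: 1993 * 0.33 = 658, 3030 * 0.458 = 1388 → total 2046
15–29: 8934 * 0.949 = 8478
30–44: 1993 * 0.947 = 1887
45–59: 3030 * 0.925 = 2803
60–74: 15910 * 0.908 = 14446
Population now: 0–14=2046, 15–29=8478, 30–44=1887, 45–59=2803, 60–74=14446
Total after period 2: 2046 + 8478 + 1887 + 2803 + 14446 = 29660

29660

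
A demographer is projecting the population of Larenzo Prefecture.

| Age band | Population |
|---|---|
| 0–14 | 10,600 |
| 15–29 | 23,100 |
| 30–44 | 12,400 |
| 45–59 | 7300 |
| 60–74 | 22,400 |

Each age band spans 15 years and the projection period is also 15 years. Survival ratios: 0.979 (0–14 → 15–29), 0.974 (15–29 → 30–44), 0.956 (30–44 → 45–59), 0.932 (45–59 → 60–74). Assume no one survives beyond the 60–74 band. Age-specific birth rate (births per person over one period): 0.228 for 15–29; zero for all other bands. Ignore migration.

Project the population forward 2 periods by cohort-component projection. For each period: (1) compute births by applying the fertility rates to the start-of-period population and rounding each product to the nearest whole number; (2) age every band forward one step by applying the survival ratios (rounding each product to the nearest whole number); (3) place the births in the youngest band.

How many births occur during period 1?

5267

After projecting period 1:
Births: 23100 × 0.228 = 5267
15–29: 10600 × 0.979 = 10377
30–44: 23100 × 0.974 = 22499
45–59: 12400 × 0.956 = 11854
60–74: 7300 × 0.932 = 6804
Giving 5267 / 10377 / 22499 / 11854 / 6804.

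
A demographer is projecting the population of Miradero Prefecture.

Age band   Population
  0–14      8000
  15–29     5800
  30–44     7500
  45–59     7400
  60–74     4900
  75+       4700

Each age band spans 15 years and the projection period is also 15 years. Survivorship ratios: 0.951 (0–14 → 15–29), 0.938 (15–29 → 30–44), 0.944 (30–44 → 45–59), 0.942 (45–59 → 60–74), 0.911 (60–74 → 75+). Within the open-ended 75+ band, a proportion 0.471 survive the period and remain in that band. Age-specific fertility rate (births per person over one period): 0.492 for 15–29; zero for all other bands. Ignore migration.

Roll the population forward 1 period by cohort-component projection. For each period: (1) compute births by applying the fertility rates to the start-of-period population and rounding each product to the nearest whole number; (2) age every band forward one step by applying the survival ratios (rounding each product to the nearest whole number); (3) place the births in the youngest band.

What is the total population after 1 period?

Period 1.
Births: 5800 × 0.492 = 2854
15–29: 8000 × 0.951 = 7608
30–44: 5800 × 0.938 = 5440
45–59: 7500 × 0.944 = 7080
60–74: 7400 × 0.942 = 6971
75+: 4900 × 0.911 + 4700 × 0.471 = 4464 + 2214 = 6678
Giving 2854 / 7608 / 5440 / 7080 / 6971 / 6678.
Total after period 1: 2854 + 7608 + 5440 + 7080 + 6971 + 6678 = 36631

36631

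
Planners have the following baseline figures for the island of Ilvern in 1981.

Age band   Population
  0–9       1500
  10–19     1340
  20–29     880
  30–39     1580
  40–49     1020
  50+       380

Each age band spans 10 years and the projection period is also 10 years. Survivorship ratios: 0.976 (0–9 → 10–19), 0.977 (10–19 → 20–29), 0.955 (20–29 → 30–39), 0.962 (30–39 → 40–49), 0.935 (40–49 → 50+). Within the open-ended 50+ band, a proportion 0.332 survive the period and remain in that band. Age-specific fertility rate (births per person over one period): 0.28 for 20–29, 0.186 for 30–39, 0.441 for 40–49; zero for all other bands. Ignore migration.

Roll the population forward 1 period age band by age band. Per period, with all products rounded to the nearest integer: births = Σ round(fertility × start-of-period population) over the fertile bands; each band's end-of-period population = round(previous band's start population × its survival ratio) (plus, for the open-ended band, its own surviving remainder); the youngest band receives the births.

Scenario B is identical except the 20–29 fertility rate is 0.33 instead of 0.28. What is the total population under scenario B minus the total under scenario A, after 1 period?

44

After projecting period 1:
Births: 880 * 0.28 = 246  |  1580 * 0.186 = 294  |  1020 * 0.441 = 450 — total 990
10–19: 1500 * 0.976 = 1464
20–29: 1340 * 0.977 = 1309
30–39: 880 * 0.955 = 840
40–49: 1580 * 0.962 = 1520
50+: 1020 * 0.935 + 380 * 0.332 = 954 + 126 = 1080
Population now: 0–9=990, 10–19=1464, 20–29=1309, 30–39=840, 40–49=1520, 50+=1080
Scenario A total after 1 period: 7203
Scenario B projection —
After projecting period 1:
Births: 880 * 0.33 = 290  |  1580 * 0.186 = 294  |  1020 * 0.441 = 450 — total 1034
10–19: 1500 * 0.976 = 1464
20–29: 1340 * 0.977 = 1309
30–39: 880 * 0.955 = 840
40–49: 1580 * 0.962 = 1520
50+: 1020 * 0.935 + 380 * 0.332 = 954 + 126 = 1080
Population now: 0–9=1034, 10–19=1464, 20–29=1309, 30–39=840, 40–49=1520, 50+=1080
Scenario B total after 1 period: 7247
Difference B − A = 7247 − 7203 = 44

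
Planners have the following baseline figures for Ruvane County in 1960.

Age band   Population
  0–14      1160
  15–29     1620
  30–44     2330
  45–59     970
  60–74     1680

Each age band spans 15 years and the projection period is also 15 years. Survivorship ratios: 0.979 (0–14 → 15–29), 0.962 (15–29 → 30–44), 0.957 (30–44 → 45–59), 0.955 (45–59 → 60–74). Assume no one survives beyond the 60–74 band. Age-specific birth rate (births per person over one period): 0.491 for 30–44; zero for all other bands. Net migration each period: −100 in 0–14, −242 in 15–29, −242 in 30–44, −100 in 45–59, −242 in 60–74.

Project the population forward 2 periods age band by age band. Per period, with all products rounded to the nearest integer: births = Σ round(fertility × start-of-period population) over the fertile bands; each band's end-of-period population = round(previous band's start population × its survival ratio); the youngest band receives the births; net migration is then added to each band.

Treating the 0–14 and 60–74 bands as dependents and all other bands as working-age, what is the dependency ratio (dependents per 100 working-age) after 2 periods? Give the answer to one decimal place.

91.4

Numbering the groups 1..5 from youngest to oldest:
Period 1.
Births: 2330 × 0.491 = 1144
Group 2: 1160 × 0.979 = 1136
Group 3: 1620 × 0.962 = 1558
Group 4: 2330 × 0.957 = 2230
Group 5: 970 × 0.955 = 926
Net migration: Group 1 − 100 → 1044; Group 2 − 242 → 894; Group 3 − 242 → 1316; Group 4 − 100 → 2130; Group 5 − 242 → 684
→ [1044, 894, 1316, 2130, 684]
Period 2.
Births: 1316 × 0.491 = 646
Group 2: 1044 × 0.979 = 1022
Group 3: 894 × 0.962 = 860
Group 4: 1316 × 0.957 = 1259
Group 5: 2130 × 0.955 = 2034
Net migration: Group 1 − 100 → 546; Group 2 − 242 → 780; Group 3 − 242 → 618; Group 4 − 100 → 1159; Group 5 − 242 → 1792
→ [546, 780, 618, 1159, 1792]
Dependents (band 0–14 + band 60–74) = 546 + 1792 = 2338; working-age = 2557; ratio = 2338/2557 × 100 = 91.4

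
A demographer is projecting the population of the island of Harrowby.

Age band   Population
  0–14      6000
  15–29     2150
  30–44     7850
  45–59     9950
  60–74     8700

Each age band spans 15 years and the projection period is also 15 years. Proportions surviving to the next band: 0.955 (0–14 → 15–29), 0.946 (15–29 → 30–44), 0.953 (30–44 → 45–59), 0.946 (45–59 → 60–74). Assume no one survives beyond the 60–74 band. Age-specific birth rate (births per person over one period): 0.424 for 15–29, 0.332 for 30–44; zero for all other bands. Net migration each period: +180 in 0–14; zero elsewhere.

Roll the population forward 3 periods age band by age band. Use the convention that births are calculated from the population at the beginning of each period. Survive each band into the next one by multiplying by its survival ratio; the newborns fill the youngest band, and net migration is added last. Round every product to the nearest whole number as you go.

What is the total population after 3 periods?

After projecting period 1:
Births: 2150 × 0.424 = 912, 7850 × 0.332 = 2606 → 3518
15–29: 6000 × 0.955 = 5730
30–44: 2150 × 0.946 = 2034
45–59: 7850 × 0.953 = 7481
60–74: 9950 × 0.946 = 9413
Net migration: 0–14 + 180 → 3698
End of period: [3698, 5730, 2034, 7481, 9413]
After projecting period 2:
Births: 5730 × 0.424 = 2430, 2034 × 0.332 = 675 → 3105
15–29: 3698 × 0.955 = 3532
30–44: 5730 × 0.946 = 5421
45–59: 2034 × 0.953 = 1938
60–74: 7481 × 0.946 = 7077
Net migration: 0–14 + 180 → 3285
End of period: [3285, 3532, 5421, 1938, 7077]
After projecting period 3:
Births: 3532 × 0.424 = 1498, 5421 × 0.332 = 1800 → 3298
15–29: 3285 × 0.955 = 3137
30–44: 3532 × 0.946 = 3341
45–59: 5421 × 0.953 = 5166
60–74: 1938 × 0.946 = 1833
Net migration: 0–14 + 180 → 3478
End of period: [3478, 3137, 3341, 5166, 1833]
Total after period 3: 3478 + 3137 + 3341 + 5166 + 1833 = 16955

16955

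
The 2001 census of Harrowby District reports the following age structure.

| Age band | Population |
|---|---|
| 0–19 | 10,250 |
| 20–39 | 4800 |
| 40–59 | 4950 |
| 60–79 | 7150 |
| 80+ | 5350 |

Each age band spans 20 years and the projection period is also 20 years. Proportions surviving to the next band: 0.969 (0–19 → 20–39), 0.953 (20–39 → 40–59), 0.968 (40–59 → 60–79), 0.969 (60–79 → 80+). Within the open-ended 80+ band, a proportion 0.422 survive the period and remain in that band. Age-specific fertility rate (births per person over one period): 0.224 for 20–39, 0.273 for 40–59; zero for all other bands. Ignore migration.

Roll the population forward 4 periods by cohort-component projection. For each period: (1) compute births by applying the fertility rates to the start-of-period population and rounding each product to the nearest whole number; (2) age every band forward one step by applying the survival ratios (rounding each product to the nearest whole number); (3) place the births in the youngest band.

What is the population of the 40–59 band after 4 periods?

(Bands numbered youngest = 1 to oldest = 5.)
Period 1:
Births: 4800 * 0.224 = 1075, 4950 * 0.273 = 1351 → 2426
Band 2: 10250 * 0.969 = 9932
Band 3: 4800 * 0.953 = 4574
Band 4: 4950 * 0.968 = 4792
Band 5: 7150 * 0.969 + 5350 * 0.422 = 6928 + 2258 = 9186
Giving 2426 / 9932 / 4574 / 4792 / 9186.
Period 2:
Births: 9932 * 0.224 = 2225, 4574 * 0.273 = 1249 → 3474
Band 2: 2426 * 0.969 = 2351
Band 3: 9932 * 0.953 = 9465
Band 4: 4574 * 0.968 = 4428
Band 5: 4792 * 0.969 + 9186 * 0.422 = 4643 + 3876 = 8519
Giving 3474 / 2351 / 9465 / 4428 / 8519.
Period 3:
Births: 2351 * 0.224 = 527, 9465 * 0.273 = 2584 → 3111
Band 2: 3474 * 0.969 = 3366
Band 3: 2351 * 0.953 = 2241
Band 4: 9465 * 0.968 = 9162
Band 5: 4428 * 0.969 + 8519 * 0.422 = 4291 + 3595 = 7886
Giving 3111 / 3366 / 2241 / 9162 / 7886.
Period 4:
Births: 3366 * 0.224 = 754, 2241 * 0.273 = 612 → 1366
Band 2: 3111 * 0.969 = 3015
Band 3: 3366 * 0.953 = 3208
Band 4: 2241 * 0.968 = 2169
Band 5: 9162 * 0.969 + 7886 * 0.422 = 8878 + 3328 = 12206
Giving 1366 / 3015 / 3208 / 2169 / 12206.

3208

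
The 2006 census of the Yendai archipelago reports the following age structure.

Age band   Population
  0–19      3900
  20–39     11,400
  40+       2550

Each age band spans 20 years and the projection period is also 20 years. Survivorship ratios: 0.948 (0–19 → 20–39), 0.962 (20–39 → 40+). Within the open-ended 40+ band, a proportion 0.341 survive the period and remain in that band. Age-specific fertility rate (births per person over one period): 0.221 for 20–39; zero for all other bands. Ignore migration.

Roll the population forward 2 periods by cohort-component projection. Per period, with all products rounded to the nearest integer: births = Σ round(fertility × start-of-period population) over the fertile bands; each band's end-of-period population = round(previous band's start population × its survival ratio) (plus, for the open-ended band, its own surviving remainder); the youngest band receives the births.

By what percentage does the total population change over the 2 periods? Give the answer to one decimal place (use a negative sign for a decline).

(Bands numbered youngest = 1 to oldest = 3.)
After projecting period 1:
Births: 11400 × 0.221 = 2519
Band 2: 3900 × 0.948 = 3697
Band 3: 11400 × 0.962 + 2550 × 0.341 = 10967 + 870 = 11837
End of period: [2519, 3697, 11837]
After projecting period 2:
Births: 3697 × 0.221 = 817
Band 2: 2519 × 0.948 = 2388
Band 3: 3697 × 0.962 + 11837 × 0.341 = 3557 + 4036 = 7593
End of period: [817, 2388, 7593]
Total: 17850 → 10798; change = -7052; percentage change = -39.5%

-39.5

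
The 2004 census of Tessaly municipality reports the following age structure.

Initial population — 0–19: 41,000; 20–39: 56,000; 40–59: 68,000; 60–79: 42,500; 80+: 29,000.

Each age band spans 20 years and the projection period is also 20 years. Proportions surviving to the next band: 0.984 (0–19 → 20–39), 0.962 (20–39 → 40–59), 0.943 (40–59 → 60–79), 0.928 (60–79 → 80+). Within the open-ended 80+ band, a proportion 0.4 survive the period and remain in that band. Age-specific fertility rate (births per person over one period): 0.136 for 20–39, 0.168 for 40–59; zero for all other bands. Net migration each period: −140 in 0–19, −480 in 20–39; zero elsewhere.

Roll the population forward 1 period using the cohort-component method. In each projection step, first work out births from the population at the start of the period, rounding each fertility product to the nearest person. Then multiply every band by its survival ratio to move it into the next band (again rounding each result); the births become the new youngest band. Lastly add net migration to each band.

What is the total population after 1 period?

227800

Call the bands 1 to 5, youngest first.
Period 1.
Births: 56000 × 0.136 = 7616  |  68000 × 0.168 = 11424 → 19040
Band 2: 41000 × 0.984 = 40344
Band 3: 56000 × 0.962 = 53872
Band 4: 68000 × 0.943 = 64124
Band 5: 42500 × 0.928 + 29000 × 0.4 = 39440 + 11600 = 51040
Net migration: Band 1 − 140 → 18900; Band 2 − 480 → 39864
Giving 18900 / 39864 / 53872 / 64124 / 51040.
Total after period 1: 18900 + 39864 + 53872 + 64124 + 51040 = 227800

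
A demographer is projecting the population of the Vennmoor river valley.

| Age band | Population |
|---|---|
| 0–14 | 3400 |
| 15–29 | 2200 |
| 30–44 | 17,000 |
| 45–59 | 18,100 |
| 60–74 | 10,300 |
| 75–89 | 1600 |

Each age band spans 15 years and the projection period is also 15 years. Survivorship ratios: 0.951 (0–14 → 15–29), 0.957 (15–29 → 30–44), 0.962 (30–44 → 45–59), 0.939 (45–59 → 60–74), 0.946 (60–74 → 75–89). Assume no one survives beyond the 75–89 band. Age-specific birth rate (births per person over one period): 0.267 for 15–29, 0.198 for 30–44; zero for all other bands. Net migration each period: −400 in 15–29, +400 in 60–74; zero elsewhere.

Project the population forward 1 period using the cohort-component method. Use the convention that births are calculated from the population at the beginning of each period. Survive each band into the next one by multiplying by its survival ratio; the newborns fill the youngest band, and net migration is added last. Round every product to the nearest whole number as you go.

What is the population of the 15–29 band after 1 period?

2833

(Groups numbered youngest = 1 to oldest = 6.)
Period 1.
Births: 2200 × 0.267 = 587, 17000 × 0.198 = 3366 → total 3953
Group 2: 3400 × 0.951 = 3233
Group 3: 2200 × 0.957 = 2105
Group 4: 17000 × 0.962 = 16354
Group 5: 18100 × 0.939 = 16996
Group 6: 10300 × 0.946 = 9744
Net migration: Group 2 − 400 → 2833; Group 5 + 400 → 17396
End of period: [3953, 2833, 2105, 16354, 17396, 9744]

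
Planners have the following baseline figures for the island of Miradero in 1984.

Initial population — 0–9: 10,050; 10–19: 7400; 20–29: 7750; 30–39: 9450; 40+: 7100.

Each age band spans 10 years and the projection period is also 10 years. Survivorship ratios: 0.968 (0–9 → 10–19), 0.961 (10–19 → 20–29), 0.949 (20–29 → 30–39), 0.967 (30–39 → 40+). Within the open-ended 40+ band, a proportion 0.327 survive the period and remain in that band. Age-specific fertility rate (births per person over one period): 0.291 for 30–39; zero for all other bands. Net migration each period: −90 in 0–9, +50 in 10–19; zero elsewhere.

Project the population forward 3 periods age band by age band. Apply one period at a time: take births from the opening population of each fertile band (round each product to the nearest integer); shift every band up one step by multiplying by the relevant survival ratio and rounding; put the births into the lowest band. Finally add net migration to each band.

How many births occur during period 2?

2140

Call the groups 1 to 5, youngest first.
After projecting period 1:
Births: 9450 × 0.291 = 2750
Group 2: 10050 × 0.968 = 9728
Group 3: 7400 × 0.961 = 7111
Group 4: 7750 × 0.949 = 7355
Group 5: 9450 × 0.967 + 7100 × 0.327 = 9138 + 2322 = 11460
Net migration: Group 1 − 90 → 2660; Group 2 + 50 → 9778
→ [2660, 9778, 7111, 7355, 11460]
After projecting period 2:
Births: 7355 × 0.291 = 2140
Group 2: 2660 × 0.968 = 2575
Group 3: 9778 × 0.961 = 9397
Group 4: 7111 × 0.949 = 6748
Group 5: 7355 × 0.967 + 11460 × 0.327 = 7112 + 3747 = 10859
Net migration: Group 1 − 90 → 2050; Group 2 + 50 → 2625
→ [2050, 2625, 9397, 6748, 10859]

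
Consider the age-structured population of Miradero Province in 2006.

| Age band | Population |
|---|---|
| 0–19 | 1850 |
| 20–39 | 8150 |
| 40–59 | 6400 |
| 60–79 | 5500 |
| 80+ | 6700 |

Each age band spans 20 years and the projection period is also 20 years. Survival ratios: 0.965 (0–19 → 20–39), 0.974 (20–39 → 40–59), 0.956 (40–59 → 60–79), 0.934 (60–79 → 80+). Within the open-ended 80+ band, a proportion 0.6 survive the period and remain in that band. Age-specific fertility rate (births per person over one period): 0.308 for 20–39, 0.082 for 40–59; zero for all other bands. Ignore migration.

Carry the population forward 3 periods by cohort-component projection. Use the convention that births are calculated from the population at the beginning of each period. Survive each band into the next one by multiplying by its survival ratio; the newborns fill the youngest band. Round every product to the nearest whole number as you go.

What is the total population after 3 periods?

— Period 1 —
Births: 8150 * 0.308 = 2510  |  6400 * 0.082 = 525 — total 3035
20–39: 1850 * 0.965 = 1785
40–59: 8150 * 0.974 = 7938
60–79: 6400 * 0.956 = 6118
80+: 5500 * 0.934 + 6700 * 0.6 = 5137 + 4020 = 9157
End of period: [3035, 1785, 7938, 6118, 9157]
— Period 2 —
Births: 1785 * 0.308 = 550  |  7938 * 0.082 = 651 — total 1201
20–39: 3035 * 0.965 = 2929
40–59: 1785 * 0.974 = 1739
60–79: 7938 * 0.956 = 7589
80+: 6118 * 0.934 + 9157 * 0.6 = 5714 + 5494 = 11208
End of period: [1201, 2929, 1739, 7589, 11208]
— Period 3 —
Births: 2929 * 0.308 = 902  |  1739 * 0.082 = 143 — total 1045
20–39: 1201 * 0.965 = 1159
40–59: 2929 * 0.974 = 2853
60–79: 1739 * 0.956 = 1662
80+: 7589 * 0.934 + 11208 * 0.6 = 7088 + 6725 = 13813
End of period: [1045, 1159, 2853, 1662, 13813]
Total after period 3: 1045 + 1159 + 2853 + 1662 + 13813 = 20532

20532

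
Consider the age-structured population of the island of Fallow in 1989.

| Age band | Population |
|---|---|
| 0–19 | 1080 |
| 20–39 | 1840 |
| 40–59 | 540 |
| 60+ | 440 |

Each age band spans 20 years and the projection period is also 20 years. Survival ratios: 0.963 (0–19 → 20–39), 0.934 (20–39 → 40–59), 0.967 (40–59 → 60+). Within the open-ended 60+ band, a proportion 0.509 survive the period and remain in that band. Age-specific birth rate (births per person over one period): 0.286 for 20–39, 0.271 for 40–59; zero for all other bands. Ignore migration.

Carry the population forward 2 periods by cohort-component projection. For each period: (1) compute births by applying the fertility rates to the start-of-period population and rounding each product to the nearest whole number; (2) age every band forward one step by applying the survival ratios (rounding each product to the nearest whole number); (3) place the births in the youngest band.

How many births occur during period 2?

763

(Groups numbered youngest = 1 to oldest = 4.)
Period 1:
Births: 1840 × 0.286 = 526  |  540 × 0.271 = 146 — total 672
Group 2: 1080 × 0.963 = 1040
Group 3: 1840 × 0.934 = 1719
Group 4: 540 × 0.967 + 440 × 0.509 = 522 + 224 = 746
End of period: [672, 1040, 1719, 746]
Period 2:
Births: 1040 × 0.286 = 297  |  1719 × 0.271 = 466 — total 763
Group 2: 672 × 0.963 = 647
Group 3: 1040 × 0.934 = 971
Group 4: 1719 × 0.967 + 746 × 0.509 = 1662 + 380 = 2042
End of period: [763, 647, 971, 2042]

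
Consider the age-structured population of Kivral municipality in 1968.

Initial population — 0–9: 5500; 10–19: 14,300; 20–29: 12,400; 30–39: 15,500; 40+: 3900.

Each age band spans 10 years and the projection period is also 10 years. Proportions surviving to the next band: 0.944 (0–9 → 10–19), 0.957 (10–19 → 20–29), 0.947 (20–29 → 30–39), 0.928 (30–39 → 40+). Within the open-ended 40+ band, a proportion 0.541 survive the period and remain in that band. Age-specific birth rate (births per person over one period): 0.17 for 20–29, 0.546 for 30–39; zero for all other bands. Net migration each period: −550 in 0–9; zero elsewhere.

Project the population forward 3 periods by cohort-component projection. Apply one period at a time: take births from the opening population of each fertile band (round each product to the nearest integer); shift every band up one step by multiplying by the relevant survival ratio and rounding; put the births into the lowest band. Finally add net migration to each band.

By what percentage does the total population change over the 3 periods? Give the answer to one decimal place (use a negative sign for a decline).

After projecting period 1:
Births: 12400 × 0.17 = 2108 ; 15500 × 0.546 = 8463 → total 10571
10–19: 5500 × 0.944 = 5192
20–29: 14300 × 0.957 = 13685
30–39: 12400 × 0.947 = 11743
40+: 15500 × 0.928 + 3900 × 0.541 = 14384 + 2110 = 16494
Net migration: 0–9 − 550 → 10021
Population now: 0–9=10021, 10–19=5192, 20–29=13685, 30–39=11743, 40+=16494
After projecting period 2:
Births: 13685 × 0.17 = 2326 ; 11743 × 0.546 = 6412 → total 8738
10–19: 10021 × 0.944 = 9460
20–29: 5192 × 0.957 = 4969
30–39: 13685 × 0.947 = 12960
40+: 11743 × 0.928 + 16494 × 0.541 = 10898 + 8923 = 19821
Net migration: 0–9 − 550 → 8188
Population now: 0–9=8188, 10–19=9460, 20–29=4969, 30–39=12960, 40+=19821
After projecting period 3:
Births: 4969 × 0.17 = 845 ; 12960 × 0.546 = 7076 → total 7921
10–19: 8188 × 0.944 = 7729
20–29: 9460 × 0.957 = 9053
30–39: 4969 × 0.947 = 4706
40+: 12960 × 0.928 + 19821 × 0.541 = 12027 + 10723 = 22750
Net migration: 0–9 − 550 → 7371
Population now: 0–9=7371, 10–19=7729, 20–29=9053, 30–39=4706, 40+=22750
Total: 51600 → 51609; change = 9; percentage change = 0.0%

0.0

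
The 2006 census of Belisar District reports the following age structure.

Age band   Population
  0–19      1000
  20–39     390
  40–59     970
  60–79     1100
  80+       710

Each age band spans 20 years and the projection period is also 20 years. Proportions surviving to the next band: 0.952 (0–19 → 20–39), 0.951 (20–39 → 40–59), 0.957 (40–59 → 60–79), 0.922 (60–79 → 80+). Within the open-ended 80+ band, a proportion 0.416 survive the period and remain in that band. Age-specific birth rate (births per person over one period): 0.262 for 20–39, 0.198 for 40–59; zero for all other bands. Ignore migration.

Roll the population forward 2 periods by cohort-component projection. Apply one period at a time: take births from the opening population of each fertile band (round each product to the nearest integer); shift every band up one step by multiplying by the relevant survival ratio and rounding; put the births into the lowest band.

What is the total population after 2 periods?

Let band 1 be 0–19 through band 5 = 80+.
After projecting period 1:
Births: 390 * 0.262 = 102  |  970 * 0.198 = 192 → total 294
Band 2: 1000 * 0.952 = 952
Band 3: 390 * 0.951 = 371
Band 4: 970 * 0.957 = 928
Band 5: 1100 * 0.922 + 710 * 0.416 = 1014 + 295 = 1309
→ [294, 952, 371, 928, 1309]
After projecting period 2:
Births: 952 * 0.262 = 249  |  371 * 0.198 = 73 → total 322
Band 2: 294 * 0.952 = 280
Band 3: 952 * 0.951 = 905
Band 4: 371 * 0.957 = 355
Band 5: 928 * 0.922 + 1309 * 0.416 = 856 + 545 = 1401
→ [322, 280, 905, 355, 1401]
Total after period 2: 322 + 280 + 905 + 355 + 1401 = 3263

3263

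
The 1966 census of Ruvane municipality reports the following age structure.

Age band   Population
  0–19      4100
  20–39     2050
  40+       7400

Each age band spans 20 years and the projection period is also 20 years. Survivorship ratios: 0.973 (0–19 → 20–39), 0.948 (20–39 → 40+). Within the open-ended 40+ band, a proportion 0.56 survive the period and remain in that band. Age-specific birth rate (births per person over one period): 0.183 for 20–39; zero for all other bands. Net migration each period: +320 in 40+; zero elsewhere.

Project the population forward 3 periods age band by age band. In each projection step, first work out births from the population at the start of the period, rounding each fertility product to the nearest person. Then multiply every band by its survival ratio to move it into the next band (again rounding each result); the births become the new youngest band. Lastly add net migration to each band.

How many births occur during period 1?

375

(Bands numbered youngest = 1 to oldest = 3.)
[period 1]
Births: 2050 × 0.183 = 375
Band 2: 4100 × 0.973 = 3989
Band 3: 2050 × 0.948 + 7400 × 0.56 = 1943 + 4144 = 6087
Net migration: Band 3 + 320 → 6407
Giving 375 / 3989 / 6407.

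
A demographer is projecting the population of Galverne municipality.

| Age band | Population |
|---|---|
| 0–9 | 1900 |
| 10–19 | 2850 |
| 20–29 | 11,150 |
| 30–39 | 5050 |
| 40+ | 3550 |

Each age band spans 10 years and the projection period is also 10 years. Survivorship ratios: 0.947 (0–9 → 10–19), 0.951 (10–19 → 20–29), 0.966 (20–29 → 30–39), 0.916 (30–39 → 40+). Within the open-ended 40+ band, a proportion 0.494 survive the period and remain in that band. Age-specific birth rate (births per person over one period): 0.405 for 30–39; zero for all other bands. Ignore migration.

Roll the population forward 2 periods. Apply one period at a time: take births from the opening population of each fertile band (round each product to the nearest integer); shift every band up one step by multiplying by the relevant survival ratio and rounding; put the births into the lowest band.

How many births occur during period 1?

2045

(Bands numbered youngest = 1 to oldest = 5.)
After projecting period 1:
Births: 5050 × 0.405 = 2045
Band 2: 1900 × 0.947 = 1799
Band 3: 2850 × 0.951 = 2710
Band 4: 11150 × 0.966 = 10771
Band 5: 5050 × 0.916 + 3550 × 0.494 = 4626 + 1754 = 6380
Population now: 0–9=2045, 10–19=1799, 20–29=2710, 30–39=10771, 40+=6380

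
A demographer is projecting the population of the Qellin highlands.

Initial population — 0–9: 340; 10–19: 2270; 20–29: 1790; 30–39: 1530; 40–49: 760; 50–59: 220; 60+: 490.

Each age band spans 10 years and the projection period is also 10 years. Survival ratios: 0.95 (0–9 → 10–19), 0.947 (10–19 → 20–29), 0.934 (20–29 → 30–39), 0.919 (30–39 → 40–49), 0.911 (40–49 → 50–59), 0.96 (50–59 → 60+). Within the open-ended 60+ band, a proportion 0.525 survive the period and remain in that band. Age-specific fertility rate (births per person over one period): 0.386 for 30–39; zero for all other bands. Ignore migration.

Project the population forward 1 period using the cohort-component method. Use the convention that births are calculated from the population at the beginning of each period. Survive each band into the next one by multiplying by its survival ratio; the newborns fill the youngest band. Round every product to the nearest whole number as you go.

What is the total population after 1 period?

[period 1]
Births: 1530 × 0.386 = 591
10–19: 340 × 0.95 = 323
20–29: 2270 × 0.947 = 2150
30–39: 1790 × 0.934 = 1672
40–49: 1530 × 0.919 = 1406
50–59: 760 × 0.911 = 692
60+: 220 × 0.96 + 490 × 0.525 = 211 + 257 = 468
→ [591, 323, 2150, 1672, 1406, 692, 468]
Total after period 1: 591 + 323 + 2150 + 1672 + 1406 + 692 + 468 = 7302

7302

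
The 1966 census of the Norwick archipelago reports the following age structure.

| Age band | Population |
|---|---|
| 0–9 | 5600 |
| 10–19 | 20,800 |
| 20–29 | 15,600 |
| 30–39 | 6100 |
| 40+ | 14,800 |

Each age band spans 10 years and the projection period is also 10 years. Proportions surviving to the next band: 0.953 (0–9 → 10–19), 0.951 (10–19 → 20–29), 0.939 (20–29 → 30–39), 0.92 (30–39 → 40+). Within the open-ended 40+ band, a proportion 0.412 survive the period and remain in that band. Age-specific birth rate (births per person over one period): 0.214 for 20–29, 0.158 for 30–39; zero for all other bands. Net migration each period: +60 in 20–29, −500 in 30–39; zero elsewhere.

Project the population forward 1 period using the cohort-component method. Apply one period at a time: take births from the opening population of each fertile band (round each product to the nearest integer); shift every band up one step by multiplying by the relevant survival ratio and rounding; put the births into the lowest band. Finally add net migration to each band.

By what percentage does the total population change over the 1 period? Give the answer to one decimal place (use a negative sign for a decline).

Let band 1 be 0–9 through band 5 = 40+.
Period 1.
Births: 15600 × 0.214 = 3338 ; 6100 × 0.158 = 964 → 4302
Band 2: 5600 × 0.953 = 5337
Band 3: 20800 × 0.951 = 19781
Band 4: 15600 × 0.939 = 14648
Band 5: 6100 × 0.92 + 14800 × 0.412 = 5612 + 6098 = 11710
Net migration: Band 3 + 60 → 19841; Band 4 − 500 → 14148
Population now: 0–9=4302, 10–19=5337, 20–29=19841, 30–39=14148, 40+=11710
Total: 62900 → 55338; change = -7562; percentage change = -12.0%

-12.0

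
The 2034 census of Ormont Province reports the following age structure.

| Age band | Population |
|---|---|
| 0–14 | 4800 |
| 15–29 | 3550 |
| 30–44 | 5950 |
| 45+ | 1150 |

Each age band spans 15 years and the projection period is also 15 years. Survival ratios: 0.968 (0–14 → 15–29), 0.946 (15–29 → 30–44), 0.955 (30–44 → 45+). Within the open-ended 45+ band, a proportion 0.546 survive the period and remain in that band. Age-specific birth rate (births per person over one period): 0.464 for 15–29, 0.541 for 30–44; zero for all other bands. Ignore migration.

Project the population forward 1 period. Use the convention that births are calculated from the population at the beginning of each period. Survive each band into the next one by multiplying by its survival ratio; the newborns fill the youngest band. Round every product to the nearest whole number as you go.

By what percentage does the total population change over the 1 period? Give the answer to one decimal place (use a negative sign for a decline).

(Bands numbered youngest = 1 to oldest = 4.)
After projecting period 1:
Births: 3550 × 0.464 = 1647  |  5950 × 0.541 = 3219 → total 4866
Band 2: 4800 × 0.968 = 4646
Band 3: 3550 × 0.946 = 3358
Band 4: 5950 × 0.955 + 1150 × 0.546 = 5682 + 628 = 6310
Population now: 0–14=4866, 15–29=4646, 30–44=3358, 45+=6310
Total: 15450 → 19180; change = 3730; percentage change = 24.1%

24.1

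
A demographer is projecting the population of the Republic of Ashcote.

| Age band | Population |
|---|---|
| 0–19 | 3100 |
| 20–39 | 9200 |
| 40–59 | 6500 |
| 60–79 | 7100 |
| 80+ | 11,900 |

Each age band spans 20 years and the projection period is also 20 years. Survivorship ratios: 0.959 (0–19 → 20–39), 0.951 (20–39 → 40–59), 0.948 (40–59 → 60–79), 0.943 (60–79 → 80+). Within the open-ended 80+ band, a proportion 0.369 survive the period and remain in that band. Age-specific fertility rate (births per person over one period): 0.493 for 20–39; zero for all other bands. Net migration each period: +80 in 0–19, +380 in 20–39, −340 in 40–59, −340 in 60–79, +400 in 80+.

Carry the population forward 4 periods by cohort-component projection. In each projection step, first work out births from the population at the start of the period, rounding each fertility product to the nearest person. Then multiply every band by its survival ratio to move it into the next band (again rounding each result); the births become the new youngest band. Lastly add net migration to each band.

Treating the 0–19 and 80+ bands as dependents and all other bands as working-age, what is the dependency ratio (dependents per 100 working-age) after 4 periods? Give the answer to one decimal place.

98.7

Call the bands 1 to 5, youngest first.
Period 1.
Births: 9200 × 0.493 = 4536
Band 2: 3100 × 0.959 = 2973
Band 3: 9200 × 0.951 = 8749
Band 4: 6500 × 0.948 = 6162
Band 5: 7100 × 0.943 + 11900 × 0.369 = 6695 + 4391 = 11086
Net migration: Band 1 + 80 → 4616; Band 2 + 380 → 3353; Band 3 − 340 → 8409; Band 4 − 340 → 5822; Band 5 + 400 → 11486
→ [4616, 3353, 8409, 5822, 11486]
Period 2.
Births: 3353 × 0.493 = 1653
Band 2: 4616 × 0.959 = 4427
Band 3: 3353 × 0.951 = 3189
Band 4: 8409 × 0.948 = 7972
Band 5: 5822 × 0.943 + 11486 × 0.369 = 5490 + 4238 = 9728
Net migration: Band 1 + 80 → 1733; Band 2 + 380 → 4807; Band 3 − 340 → 2849; Band 4 − 340 → 7632; Band 5 + 400 → 10128
→ [1733, 4807, 2849, 7632, 10128]
Period 3.
Births: 4807 × 0.493 = 2370
Band 2: 1733 × 0.959 = 1662
Band 3: 4807 × 0.951 = 4571
Band 4: 2849 × 0.948 = 2701
Band 5: 7632 × 0.943 + 10128 × 0.369 = 7197 + 3737 = 10934
Net migration: Band 1 + 80 → 2450; Band 2 + 380 → 2042; Band 3 − 340 → 4231; Band 4 − 340 → 2361; Band 5 + 400 → 11334
→ [2450, 2042, 4231, 2361, 11334]
Period 4.
Births: 2042 × 0.493 = 1007
Band 2: 2450 × 0.959 = 2350
Band 3: 2042 × 0.951 = 1942
Band 4: 4231 × 0.948 = 4011
Band 5: 2361 × 0.943 + 11334 × 0.369 = 2226 + 4182 = 6408
Net migration: Band 1 + 80 → 1087; Band 2 + 380 → 2730; Band 3 − 340 → 1602; Band 4 − 340 → 3671; Band 5 + 400 → 6808
→ [1087, 2730, 1602, 3671, 6808]
Dependents (band 0–19 + band 80+) = 1087 + 6808 = 7895; working-age = 8003; ratio = 7895/8003 × 100 = 98.7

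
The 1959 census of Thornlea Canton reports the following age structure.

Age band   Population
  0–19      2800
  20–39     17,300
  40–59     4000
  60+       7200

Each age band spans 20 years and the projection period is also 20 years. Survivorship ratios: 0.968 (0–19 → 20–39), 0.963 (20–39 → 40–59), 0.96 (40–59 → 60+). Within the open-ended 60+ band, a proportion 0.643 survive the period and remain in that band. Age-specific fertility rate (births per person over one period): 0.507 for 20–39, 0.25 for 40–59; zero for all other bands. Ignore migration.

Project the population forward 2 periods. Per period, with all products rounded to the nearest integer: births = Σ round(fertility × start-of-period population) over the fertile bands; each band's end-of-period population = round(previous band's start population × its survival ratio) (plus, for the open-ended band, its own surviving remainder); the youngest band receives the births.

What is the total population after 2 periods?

39047

Numbering the groups 1..4 from youngest to oldest:
Period 1.
Births: 17300 × 0.507 = 8771 ; 4000 × 0.25 = 1000 → total 9771
Group 2: 2800 × 0.968 = 2710
Group 3: 17300 × 0.963 = 16660
Group 4: 4000 × 0.96 + 7200 × 0.643 = 3840 + 4630 = 8470
Giving 9771 / 2710 / 16660 / 8470.
Period 2.
Births: 2710 × 0.507 = 1374 ; 16660 × 0.25 = 4165 → total 5539
Group 2: 9771 × 0.968 = 9458
Group 3: 2710 × 0.963 = 2610
Group 4: 16660 × 0.96 + 8470 × 0.643 = 15994 + 5446 = 21440
Giving 5539 / 9458 / 2610 / 21440.
Total after period 2: 5539 + 9458 + 2610 + 21440 = 39047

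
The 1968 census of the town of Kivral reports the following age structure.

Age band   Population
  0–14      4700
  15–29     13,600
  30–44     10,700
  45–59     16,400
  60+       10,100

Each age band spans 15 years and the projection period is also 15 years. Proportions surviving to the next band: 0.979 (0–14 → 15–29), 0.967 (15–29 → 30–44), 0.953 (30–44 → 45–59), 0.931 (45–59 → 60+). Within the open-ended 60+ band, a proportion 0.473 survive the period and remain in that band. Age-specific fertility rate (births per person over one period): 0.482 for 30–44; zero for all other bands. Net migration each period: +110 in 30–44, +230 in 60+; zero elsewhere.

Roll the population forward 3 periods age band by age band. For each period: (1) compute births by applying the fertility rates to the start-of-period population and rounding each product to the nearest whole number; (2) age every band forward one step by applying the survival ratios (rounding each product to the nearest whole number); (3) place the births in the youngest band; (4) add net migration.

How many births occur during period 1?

Period 1.
Births: 10700 * 0.482 = 5157
15–29: 4700 * 0.979 = 4601
30–44: 13600 * 0.967 = 13151
45–59: 10700 * 0.953 = 10197
60+: 16400 * 0.931 + 10100 * 0.473 = 15268 + 4777 = 20045
Net migration: 30–44 + 110 → 13261; 60+ + 230 → 20275
→ [5157, 4601, 13261, 10197, 20275]

5157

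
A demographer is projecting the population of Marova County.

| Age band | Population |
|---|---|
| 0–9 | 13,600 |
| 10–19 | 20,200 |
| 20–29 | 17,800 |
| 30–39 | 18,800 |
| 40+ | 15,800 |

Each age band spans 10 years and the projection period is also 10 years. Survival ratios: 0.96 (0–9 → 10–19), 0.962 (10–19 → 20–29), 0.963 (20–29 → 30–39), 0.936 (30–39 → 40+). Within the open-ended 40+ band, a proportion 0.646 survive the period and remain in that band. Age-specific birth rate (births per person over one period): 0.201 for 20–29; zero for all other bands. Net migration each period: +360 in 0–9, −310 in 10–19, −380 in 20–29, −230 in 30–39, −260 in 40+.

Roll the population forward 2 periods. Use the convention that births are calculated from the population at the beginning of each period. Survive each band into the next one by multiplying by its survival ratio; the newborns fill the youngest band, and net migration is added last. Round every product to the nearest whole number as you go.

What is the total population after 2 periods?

Let band 1 be 0–9 through band 5 = 40+.
Period 1:
Births: 17800 × 0.201 = 3578
Band 2: 13600 × 0.96 = 13056
Band 3: 20200 × 0.962 = 19432
Band 4: 17800 × 0.963 = 17141
Band 5: 18800 × 0.936 + 15800 × 0.646 = 17597 + 10207 = 27804
Net migration: Band 1 + 360 → 3938; Band 2 − 310 → 12746; Band 3 − 380 → 19052; Band 4 − 230 → 16911; Band 5 − 260 → 27544
Giving 3938 / 12746 / 19052 / 16911 / 27544.
Period 2:
Births: 19052 × 0.201 = 3829
Band 2: 3938 × 0.96 = 3780
Band 3: 12746 × 0.962 = 12262
Band 4: 19052 × 0.963 = 18347
Band 5: 16911 × 0.936 + 27544 × 0.646 = 15829 + 17793 = 33622
Net migration: Band 1 + 360 → 4189; Band 2 − 310 → 3470; Band 3 − 380 → 11882; Band 4 − 230 → 18117; Band 5 − 260 → 33362
Giving 4189 / 3470 / 11882 / 18117 / 33362.
Total after period 2: 4189 + 3470 + 11882 + 18117 + 33362 = 71020

71020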